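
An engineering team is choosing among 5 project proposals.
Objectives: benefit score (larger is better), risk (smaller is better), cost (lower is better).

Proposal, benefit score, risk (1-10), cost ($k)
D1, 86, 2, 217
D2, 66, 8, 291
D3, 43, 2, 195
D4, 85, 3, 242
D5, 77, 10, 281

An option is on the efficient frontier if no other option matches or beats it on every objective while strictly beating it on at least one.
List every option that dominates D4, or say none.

D1

D1: benefit score 86≥85, risk 2≤3, cost 217≤242 — dominates D4.
Others (D2, D3, D5) are each worse than D4 on at least one objective.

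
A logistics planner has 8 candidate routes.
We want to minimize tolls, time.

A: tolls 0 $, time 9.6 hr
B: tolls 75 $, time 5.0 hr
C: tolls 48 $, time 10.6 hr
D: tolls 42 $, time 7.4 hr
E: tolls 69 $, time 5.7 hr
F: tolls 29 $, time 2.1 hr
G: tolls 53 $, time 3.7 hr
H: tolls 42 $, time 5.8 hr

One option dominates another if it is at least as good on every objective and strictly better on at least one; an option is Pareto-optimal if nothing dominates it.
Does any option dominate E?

F vs E: tolls 29≤69, time 2.1≤5.7 — F is at least as good on every objective and strictly better on at least one, so F dominates E.

Yes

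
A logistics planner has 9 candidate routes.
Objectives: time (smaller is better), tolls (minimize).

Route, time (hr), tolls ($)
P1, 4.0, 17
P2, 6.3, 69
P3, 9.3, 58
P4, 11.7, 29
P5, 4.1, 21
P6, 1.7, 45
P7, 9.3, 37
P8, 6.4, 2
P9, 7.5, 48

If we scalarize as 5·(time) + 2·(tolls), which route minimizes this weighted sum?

P1: 5·4.0 + 2·17 = 54.0
P2: 5·6.3 + 2·69 = 169.5
P3: 5·9.3 + 2·58 = 162.5
P4: 5·11.7 + 2·29 = 116.5
P5: 5·4.1 + 2·21 = 62.5
P6: 5·1.7 + 2·45 = 98.5
P7: 5·9.3 + 2·37 = 120.5
P8: 5·6.4 + 2·2 = 36.0
P9: 5·7.5 + 2·48 = 133.5
Lowest: P8 at 36.0.

P8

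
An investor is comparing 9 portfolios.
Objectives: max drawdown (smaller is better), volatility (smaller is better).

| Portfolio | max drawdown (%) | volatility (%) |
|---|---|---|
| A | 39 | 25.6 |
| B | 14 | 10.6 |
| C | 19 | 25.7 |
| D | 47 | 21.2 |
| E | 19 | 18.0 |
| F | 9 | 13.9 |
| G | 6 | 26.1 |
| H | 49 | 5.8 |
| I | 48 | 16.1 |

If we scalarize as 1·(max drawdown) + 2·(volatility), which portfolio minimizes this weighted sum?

B

A: 1·39 + 2·25.6 = 90.2
B: 1·14 + 2·10.6 = 35.2
C: 1·19 + 2·25.7 = 70.4
D: 1·47 + 2·21.2 = 89.4
E: 1·19 + 2·18.0 = 55.0
F: 1·9 + 2·13.9 = 36.8
G: 1·6 + 2·26.1 = 58.2
H: 1·49 + 2·5.8 = 60.6
I: 1·48 + 2·16.1 = 80.2
Lowest: B at 35.2.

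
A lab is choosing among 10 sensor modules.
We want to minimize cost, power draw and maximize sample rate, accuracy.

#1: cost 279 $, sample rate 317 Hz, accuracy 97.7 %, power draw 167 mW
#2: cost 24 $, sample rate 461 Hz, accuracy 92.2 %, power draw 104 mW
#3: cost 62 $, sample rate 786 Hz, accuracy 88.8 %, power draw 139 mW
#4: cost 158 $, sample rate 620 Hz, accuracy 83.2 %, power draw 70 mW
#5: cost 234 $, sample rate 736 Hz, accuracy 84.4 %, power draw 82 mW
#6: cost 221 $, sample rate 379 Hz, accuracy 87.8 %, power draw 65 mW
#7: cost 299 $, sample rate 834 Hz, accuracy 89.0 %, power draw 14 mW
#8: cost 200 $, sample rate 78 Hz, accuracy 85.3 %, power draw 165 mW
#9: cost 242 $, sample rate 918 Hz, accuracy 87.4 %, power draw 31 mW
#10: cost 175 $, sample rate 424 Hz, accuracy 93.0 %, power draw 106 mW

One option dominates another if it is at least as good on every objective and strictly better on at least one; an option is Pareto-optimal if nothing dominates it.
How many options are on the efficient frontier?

9

#1: not dominated (best accuracy).
#2: not dominated (best cost).
#3: not dominated.
#4: not dominated.
#5: not dominated.
#6: not dominated.
#7: not dominated (best power draw).
#8: dominated by #2 (cost 24≤200, sample rate 461≥78, accuracy 92.2≥85.3, power draw 104≤165).
#9: not dominated (best sample rate).
#10: not dominated.
Pareto-optimal: #1, #2, #3, #4, #5, #6, #7, #9, #10 → 9.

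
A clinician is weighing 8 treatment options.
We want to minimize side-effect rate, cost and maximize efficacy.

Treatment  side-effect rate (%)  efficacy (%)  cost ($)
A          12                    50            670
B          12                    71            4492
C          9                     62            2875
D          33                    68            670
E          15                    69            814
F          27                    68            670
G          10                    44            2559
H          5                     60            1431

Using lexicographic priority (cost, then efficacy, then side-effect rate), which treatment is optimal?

F

First minimize cost: best is 670, kept {A, D, F}.
Then maximize efficacy: best is 68, kept {D, F}.
Then minimize side-effect rate: best is 27, kept {F}.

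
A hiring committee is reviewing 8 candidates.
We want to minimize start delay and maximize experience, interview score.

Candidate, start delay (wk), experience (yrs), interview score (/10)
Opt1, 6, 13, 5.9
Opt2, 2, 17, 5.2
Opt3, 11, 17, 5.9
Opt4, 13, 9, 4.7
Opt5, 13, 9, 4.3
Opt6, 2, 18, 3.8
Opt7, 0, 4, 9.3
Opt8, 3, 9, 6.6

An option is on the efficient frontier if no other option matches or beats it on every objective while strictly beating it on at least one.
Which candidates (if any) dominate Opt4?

Opt1: start delay 6≤13, experience 13≥9, interview score 5.9≥4.7 — dominates Opt4.
Opt2: start delay 2≤13, experience 17≥9, interview score 5.2≥4.7 — dominates Opt4.
Opt3: start delay 11≤13, experience 17≥9, interview score 5.9≥4.7 — dominates Opt4.
Opt8: start delay 3≤13, experience 9≥9, interview score 6.6≥4.7 — dominates Opt4.
Others (Opt5, Opt6, Opt7) are each worse than Opt4 on at least one objective.

Opt1, Opt2, Opt3, Opt8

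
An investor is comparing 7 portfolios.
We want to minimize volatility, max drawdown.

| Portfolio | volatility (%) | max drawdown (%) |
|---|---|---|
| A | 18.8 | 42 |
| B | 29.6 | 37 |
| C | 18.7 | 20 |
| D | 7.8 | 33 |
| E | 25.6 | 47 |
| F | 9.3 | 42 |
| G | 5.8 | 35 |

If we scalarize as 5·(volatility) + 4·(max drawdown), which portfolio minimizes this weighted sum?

A: 5·18.8 + 4·42 = 262.0
B: 5·29.6 + 4·37 = 296.0
C: 5·18.7 + 4·20 = 173.5
D: 5·7.8 + 4·33 = 171.0
E: 5·25.6 + 4·47 = 316.0
F: 5·9.3 + 4·42 = 214.5
G: 5·5.8 + 4·35 = 169.0
Lowest: G at 169.0.

G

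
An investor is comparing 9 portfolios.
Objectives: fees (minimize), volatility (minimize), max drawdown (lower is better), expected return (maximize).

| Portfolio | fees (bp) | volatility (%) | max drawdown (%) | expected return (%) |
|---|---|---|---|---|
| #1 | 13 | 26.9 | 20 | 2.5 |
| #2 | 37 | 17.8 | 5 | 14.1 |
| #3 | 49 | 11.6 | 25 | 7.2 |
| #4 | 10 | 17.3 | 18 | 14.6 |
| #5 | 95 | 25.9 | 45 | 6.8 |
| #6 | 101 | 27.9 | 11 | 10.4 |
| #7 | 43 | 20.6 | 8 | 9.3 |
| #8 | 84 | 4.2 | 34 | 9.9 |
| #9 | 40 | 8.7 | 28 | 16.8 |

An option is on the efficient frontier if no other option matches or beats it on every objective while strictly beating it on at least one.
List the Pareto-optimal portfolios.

#2, #3, #4, #8, #9

#1: dominated by #4 (fees 10≤13, volatility 17.3≤26.9, max drawdown 18≤20, expected return 14.6≥2.5).
#2: not dominated (best max drawdown).
#3: not dominated.
#4: not dominated (best fees).
#5: dominated by #2 (fees 37≤95, volatility 17.8≤25.9, max drawdown 5≤45, expected return 14.1≥6.8).
#6: dominated by #2 (fees 37≤101, volatility 17.8≤27.9, max drawdown 5≤11, expected return 14.1≥10.4).
#7: dominated by #2 (fees 37≤43, volatility 17.8≤20.6, max drawdown 5≤8, expected return 14.1≥9.3).
#8: not dominated (best volatility).
#9: not dominated (best expected return).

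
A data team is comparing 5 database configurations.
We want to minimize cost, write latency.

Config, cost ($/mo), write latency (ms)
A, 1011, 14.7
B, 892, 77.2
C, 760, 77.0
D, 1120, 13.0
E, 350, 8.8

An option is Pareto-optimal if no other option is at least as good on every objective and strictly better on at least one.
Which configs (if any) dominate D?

E: cost 350≤1120, write latency 8.8≤13.0 — dominates D.
Others (A, B, C) are each worse than D on at least one objective.

E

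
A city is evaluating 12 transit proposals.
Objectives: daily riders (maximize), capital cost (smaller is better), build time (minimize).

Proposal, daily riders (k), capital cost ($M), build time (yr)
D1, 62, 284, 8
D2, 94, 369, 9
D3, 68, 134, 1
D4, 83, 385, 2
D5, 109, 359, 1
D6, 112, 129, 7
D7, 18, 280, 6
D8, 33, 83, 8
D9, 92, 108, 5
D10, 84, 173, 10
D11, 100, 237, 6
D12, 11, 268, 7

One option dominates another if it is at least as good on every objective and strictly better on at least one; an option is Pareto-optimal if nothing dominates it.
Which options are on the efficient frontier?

D1: dominated by D3 (daily riders 68≥62, capital cost 134≤284, build time 1≤8).
D2: dominated by D5 (daily riders 109≥94, capital cost 359≤369, build time 1≤9).
D3: not dominated.
D4: dominated by D5 (daily riders 109≥83, capital cost 359≤385, build time 1≤2).
D5: not dominated.
D6: not dominated (best daily riders).
D7: dominated by D3 (daily riders 68≥18, capital cost 134≤280, build time 1≤6).
D8: not dominated (best capital cost).
D9: not dominated.
D10: dominated by D6 (daily riders 112≥84, capital cost 129≤173, build time 7≤10).
D11: not dominated.
D12: dominated by D3 (daily riders 68≥11, capital cost 134≤268, build time 1≤7).

D3, D5, D6, D8, D9, D11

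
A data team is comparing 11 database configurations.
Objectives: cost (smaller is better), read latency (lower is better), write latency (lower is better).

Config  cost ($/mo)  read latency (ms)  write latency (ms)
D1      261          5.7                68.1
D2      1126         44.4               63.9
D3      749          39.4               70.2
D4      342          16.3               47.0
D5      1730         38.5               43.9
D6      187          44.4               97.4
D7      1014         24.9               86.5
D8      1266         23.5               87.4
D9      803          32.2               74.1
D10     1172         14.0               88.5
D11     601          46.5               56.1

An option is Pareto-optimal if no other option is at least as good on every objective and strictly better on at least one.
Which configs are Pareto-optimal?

D1: not dominated (best read latency).
D2: dominated by D4 (cost 342≤1126, read latency 16.3≤44.4, write latency 47.0≤63.9).
D3: dominated by D1 (cost 261≤749, read latency 5.7≤39.4, write latency 68.1≤70.2).
D4: not dominated.
D5: not dominated (best write latency).
D6: not dominated (best cost).
D7: dominated by D1 (cost 261≤1014, read latency 5.7≤24.9, write latency 68.1≤86.5).
D8: dominated by D1 (cost 261≤1266, read latency 5.7≤23.5, write latency 68.1≤87.4).
D9: dominated by D1 (cost 261≤803, read latency 5.7≤32.2, write latency 68.1≤74.1).
D10: dominated by D1 (cost 261≤1172, read latency 5.7≤14.0, write latency 68.1≤88.5).
D11: dominated by D4 (cost 342≤601, read latency 16.3≤46.5, write latency 47.0≤56.1).

D1, D4, D5, D6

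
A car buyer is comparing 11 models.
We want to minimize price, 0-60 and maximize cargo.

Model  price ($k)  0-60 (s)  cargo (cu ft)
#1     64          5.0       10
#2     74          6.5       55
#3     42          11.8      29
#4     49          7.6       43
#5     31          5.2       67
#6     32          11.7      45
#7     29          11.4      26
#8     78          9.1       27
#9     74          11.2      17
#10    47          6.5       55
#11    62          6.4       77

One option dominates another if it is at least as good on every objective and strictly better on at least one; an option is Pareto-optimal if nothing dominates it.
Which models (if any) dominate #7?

none

#1: worse on price (64 vs 29).
#2: worse on price (74 vs 29).
#3: worse on price (42 vs 29).
#4: worse on price (49 vs 29).
#5: worse on price (31 vs 29).
#6: worse on price (32 vs 29).
#8: worse on price (78 vs 29).
#9: worse on price (74 vs 29).
#10: worse on price (47 vs 29).
#11: worse on price (62 vs 29).
No option dominates #7.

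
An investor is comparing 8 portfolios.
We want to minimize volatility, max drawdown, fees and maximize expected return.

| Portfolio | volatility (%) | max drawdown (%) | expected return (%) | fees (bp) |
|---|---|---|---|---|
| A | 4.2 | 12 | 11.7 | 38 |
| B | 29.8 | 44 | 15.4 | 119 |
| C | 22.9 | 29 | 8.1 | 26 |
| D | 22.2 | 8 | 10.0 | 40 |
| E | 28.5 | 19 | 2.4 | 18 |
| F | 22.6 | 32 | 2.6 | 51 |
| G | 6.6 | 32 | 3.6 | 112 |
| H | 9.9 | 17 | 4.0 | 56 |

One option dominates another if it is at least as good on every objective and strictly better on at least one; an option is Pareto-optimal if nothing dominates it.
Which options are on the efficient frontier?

A, B, C, D, E

A: not dominated (best volatility).
B: not dominated (best expected return).
C: not dominated.
D: not dominated (best max drawdown).
E: not dominated (best fees).
F: dominated by A (volatility 4.2≤22.6, max drawdown 12≤32, expected return 11.7≥2.6, fees 38≤51).
G: dominated by A (volatility 4.2≤6.6, max drawdown 12≤32, expected return 11.7≥3.6, fees 38≤112).
H: dominated by A (volatility 4.2≤9.9, max drawdown 12≤17, expected return 11.7≥4.0, fees 38≤56).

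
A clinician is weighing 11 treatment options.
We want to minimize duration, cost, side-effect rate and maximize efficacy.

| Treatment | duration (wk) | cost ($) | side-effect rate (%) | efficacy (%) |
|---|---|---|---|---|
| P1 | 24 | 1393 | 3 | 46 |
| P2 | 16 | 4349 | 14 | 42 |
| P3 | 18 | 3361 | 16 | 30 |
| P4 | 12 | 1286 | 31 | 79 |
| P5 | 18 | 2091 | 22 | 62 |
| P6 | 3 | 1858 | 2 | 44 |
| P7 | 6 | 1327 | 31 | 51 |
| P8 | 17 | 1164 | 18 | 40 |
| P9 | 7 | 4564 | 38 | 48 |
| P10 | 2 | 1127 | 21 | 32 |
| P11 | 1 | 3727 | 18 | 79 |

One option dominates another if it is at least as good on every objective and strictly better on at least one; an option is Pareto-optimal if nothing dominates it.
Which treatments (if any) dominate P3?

P6: duration 3≤18, cost 1858≤3361, side-effect rate 2≤16, efficacy 44≥30 — dominates P3.
Others (P1, P2, P4, P5, P7, P8, P9, P10, P11) are each worse than P3 on at least one objective.

P6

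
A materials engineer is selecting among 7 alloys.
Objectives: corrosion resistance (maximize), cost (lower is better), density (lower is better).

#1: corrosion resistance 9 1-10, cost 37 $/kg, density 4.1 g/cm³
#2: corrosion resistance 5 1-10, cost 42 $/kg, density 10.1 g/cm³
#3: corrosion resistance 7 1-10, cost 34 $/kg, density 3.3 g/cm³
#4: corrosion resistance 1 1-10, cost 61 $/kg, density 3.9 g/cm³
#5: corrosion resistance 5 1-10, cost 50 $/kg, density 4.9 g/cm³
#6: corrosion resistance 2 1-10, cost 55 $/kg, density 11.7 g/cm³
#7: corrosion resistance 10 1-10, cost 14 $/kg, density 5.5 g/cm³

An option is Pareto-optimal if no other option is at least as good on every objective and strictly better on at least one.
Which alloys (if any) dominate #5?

#1: corrosion resistance 9≥5, cost 37≤50, density 4.1≤4.9 — dominates #5.
#3: corrosion resistance 7≥5, cost 34≤50, density 3.3≤4.9 — dominates #5.
Others (#2, #4, #6, #7) are each worse than #5 on at least one objective.

#1, #3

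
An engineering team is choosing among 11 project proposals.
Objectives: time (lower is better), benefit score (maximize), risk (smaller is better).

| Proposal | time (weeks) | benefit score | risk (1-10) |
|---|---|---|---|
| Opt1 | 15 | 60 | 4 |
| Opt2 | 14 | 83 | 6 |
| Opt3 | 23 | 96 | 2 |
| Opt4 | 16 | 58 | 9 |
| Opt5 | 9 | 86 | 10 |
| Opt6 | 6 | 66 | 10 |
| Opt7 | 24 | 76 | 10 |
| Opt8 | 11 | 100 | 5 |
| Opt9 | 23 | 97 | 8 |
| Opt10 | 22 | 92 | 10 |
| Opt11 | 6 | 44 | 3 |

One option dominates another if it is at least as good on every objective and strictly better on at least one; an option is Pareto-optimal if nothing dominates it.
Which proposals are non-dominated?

Opt1: not dominated.
Opt2: dominated by Opt8 (time 11≤14, benefit score 100≥83, risk 5≤6).
Opt3: not dominated (best risk).
Opt4: dominated by Opt1 (time 15≤16, benefit score 60≥58, risk 4≤9).
Opt5: not dominated.
Opt6: not dominated.
Opt7: dominated by Opt2 (time 14≤24, benefit score 83≥76, risk 6≤10).
Opt8: not dominated (best benefit score).
Opt9: dominated by Opt8 (time 11≤23, benefit score 100≥97, risk 5≤8).
Opt10: dominated by Opt8 (time 11≤22, benefit score 100≥92, risk 5≤10).
Opt11: not dominated.

Opt1, Opt3, Opt5, Opt6, Opt8, Opt11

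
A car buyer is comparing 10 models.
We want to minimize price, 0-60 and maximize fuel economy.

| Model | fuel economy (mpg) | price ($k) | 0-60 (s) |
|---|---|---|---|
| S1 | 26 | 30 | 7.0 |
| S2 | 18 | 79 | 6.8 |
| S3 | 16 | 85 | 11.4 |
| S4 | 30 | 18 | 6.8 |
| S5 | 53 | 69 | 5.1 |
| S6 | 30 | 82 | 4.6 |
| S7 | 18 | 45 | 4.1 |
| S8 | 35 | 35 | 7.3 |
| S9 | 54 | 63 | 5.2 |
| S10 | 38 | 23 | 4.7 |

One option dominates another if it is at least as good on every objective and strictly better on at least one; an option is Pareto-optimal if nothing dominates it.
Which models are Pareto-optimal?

S1: dominated by S4 (fuel economy 30≥26, price 18≤30, 0-60 6.8≤7.0).
S2: dominated by S4 (fuel economy 30≥18, price 18≤79, 0-60 6.8≤6.8).
S3: dominated by S1 (fuel economy 26≥16, price 30≤85, 0-60 7.0≤11.4).
S4: not dominated (best price).
S5: not dominated.
S6: not dominated.
S7: not dominated (best 0-60).
S8: dominated by S10 (fuel economy 38≥35, price 23≤35, 0-60 4.7≤7.3).
S9: not dominated (best fuel economy).
S10: not dominated.

S4, S5, S6, S7, S9, S10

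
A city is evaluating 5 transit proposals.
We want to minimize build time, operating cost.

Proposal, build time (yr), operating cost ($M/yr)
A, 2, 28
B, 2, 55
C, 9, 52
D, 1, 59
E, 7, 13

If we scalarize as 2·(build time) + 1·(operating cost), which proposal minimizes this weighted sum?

A: 2·2 + 1·28 = 32
B: 2·2 + 1·55 = 59
C: 2·9 + 1·52 = 70
D: 2·1 + 1·59 = 61
E: 2·7 + 1·13 = 27
Lowest: E at 27.

E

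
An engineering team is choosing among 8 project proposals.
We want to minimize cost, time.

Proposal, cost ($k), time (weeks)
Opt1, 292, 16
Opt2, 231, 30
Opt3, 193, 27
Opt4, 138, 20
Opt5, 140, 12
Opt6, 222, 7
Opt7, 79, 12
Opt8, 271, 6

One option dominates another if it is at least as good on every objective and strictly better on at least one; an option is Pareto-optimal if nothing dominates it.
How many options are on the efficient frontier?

3

Opt1: dominated by Opt5 (cost 140≤292, time 12≤16).
Opt2: dominated by Opt3 (cost 193≤231, time 27≤30).
Opt3: dominated by Opt4 (cost 138≤193, time 20≤27).
Opt4: dominated by Opt7 (cost 79≤138, time 12≤20).
Opt5: dominated by Opt7 (cost 79≤140, time 12≤12).
Opt6: not dominated.
Opt7: not dominated (best cost).
Opt8: not dominated (best time).
Pareto-optimal: Opt6, Opt7, Opt8 → 3.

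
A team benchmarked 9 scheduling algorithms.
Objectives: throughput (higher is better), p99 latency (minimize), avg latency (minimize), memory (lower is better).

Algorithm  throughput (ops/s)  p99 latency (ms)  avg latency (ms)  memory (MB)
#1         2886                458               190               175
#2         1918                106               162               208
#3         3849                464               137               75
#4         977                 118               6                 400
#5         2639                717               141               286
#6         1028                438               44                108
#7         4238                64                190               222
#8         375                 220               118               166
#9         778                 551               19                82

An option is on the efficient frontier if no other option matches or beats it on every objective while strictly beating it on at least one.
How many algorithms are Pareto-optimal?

#1: not dominated.
#2: not dominated.
#3: not dominated (best memory).
#4: not dominated (best avg latency).
#5: dominated by #3 (throughput 3849≥2639, p99 latency 464≤717, avg latency 137≤141, memory 75≤286).
#6: not dominated.
#7: not dominated (best throughput).
#8: not dominated.
#9: not dominated.
Pareto-optimal: #1, #2, #3, #4, #6, #7, #8, #9 → 8.

8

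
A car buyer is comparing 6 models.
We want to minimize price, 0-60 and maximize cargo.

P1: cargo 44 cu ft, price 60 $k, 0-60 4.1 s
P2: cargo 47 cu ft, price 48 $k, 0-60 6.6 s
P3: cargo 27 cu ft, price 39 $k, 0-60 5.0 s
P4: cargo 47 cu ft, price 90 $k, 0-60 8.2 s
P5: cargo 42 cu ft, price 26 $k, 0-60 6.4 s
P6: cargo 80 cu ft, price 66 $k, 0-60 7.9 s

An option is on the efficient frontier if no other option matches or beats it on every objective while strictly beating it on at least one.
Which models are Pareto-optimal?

P1, P2, P3, P5, P6

P1: not dominated (best 0-60).
P2: not dominated.
P3: not dominated.
P4: dominated by P2 (cargo 47≥47, price 48≤90, 0-60 6.6≤8.2).
P5: not dominated (best price).
P6: not dominated (best cargo).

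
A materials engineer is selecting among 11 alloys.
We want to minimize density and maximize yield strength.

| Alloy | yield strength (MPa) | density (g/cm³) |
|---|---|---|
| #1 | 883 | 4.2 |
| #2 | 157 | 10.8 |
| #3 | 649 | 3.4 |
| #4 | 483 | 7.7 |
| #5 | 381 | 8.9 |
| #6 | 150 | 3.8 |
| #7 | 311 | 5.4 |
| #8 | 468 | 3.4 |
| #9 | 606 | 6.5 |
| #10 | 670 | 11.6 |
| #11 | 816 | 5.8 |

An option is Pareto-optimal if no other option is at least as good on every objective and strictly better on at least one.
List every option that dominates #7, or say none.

#1: yield strength 883≥311, density 4.2≤5.4 — dominates #7.
#3: yield strength 649≥311, density 3.4≤5.4 — dominates #7.
#8: yield strength 468≥311, density 3.4≤5.4 — dominates #7.
Others (#2, #4, #5, #6, #9, #10, #11) are each worse than #7 on at least one objective.

#1, #3, #8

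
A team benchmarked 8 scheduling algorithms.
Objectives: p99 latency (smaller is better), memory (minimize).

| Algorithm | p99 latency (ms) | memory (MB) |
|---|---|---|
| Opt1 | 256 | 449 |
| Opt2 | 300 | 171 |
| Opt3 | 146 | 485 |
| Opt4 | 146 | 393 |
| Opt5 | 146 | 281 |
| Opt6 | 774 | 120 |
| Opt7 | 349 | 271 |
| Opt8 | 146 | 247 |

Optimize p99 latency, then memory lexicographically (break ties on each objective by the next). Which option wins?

First minimize p99 latency: best is 146, kept {Opt3, Opt4, Opt5, Opt8}.
Then minimize memory: best is 247, kept {Opt8}.

Opt8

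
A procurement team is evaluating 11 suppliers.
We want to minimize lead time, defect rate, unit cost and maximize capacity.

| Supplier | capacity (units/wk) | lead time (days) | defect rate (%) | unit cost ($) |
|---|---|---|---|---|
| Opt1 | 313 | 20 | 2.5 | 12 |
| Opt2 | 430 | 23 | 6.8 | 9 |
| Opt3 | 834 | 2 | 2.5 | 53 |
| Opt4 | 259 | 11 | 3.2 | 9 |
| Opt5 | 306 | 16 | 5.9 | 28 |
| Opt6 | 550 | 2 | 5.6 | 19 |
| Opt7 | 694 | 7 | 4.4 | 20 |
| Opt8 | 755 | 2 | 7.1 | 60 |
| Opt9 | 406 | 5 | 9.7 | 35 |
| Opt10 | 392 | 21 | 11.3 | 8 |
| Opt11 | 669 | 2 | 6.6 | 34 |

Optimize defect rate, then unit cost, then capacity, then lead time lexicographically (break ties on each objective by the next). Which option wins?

Opt1

First minimize defect rate: best is 2.5, kept {Opt1, Opt3}.
Then minimize unit cost: best is 12, kept {Opt1}.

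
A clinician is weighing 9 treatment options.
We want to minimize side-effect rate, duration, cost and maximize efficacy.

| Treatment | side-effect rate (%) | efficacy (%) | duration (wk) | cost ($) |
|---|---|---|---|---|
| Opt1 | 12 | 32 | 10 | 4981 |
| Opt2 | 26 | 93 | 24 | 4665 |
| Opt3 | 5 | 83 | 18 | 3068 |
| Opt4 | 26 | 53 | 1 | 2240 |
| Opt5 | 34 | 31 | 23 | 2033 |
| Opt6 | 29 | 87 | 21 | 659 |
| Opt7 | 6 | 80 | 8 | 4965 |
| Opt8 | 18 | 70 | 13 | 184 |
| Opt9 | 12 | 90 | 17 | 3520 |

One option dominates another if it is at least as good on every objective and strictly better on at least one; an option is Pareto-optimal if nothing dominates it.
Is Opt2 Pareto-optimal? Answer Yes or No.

Yes

Opt1: worse on efficacy (32 vs 93).
Opt3: worse on efficacy (83 vs 93).
Opt4: worse on efficacy (53 vs 93).
Opt5: worse on side-effect rate (34 vs 26).
Opt6: worse on side-effect rate (29 vs 26).
Opt7: worse on efficacy (80 vs 93).
Opt8: worse on efficacy (70 vs 93).
Opt9: worse on efficacy (90 vs 93).
No option is at least as good as Opt2 on every objective and strictly better on one.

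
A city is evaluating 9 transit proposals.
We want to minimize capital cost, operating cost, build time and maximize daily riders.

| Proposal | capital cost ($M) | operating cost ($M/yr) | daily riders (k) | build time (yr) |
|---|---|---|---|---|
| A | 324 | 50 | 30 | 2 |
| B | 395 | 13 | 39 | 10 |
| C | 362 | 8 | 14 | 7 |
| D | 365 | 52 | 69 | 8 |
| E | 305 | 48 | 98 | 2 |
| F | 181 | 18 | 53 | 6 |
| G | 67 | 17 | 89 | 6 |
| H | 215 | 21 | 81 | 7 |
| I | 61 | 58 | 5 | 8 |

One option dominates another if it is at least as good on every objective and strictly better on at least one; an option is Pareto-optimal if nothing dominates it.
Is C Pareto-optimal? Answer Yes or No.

A: worse on operating cost (50 vs 8).
B: worse on capital cost (395 vs 362).
D: worse on capital cost (365 vs 362).
E: worse on operating cost (48 vs 8).
F: worse on operating cost (18 vs 8).
G: worse on operating cost (17 vs 8).
H: worse on operating cost (21 vs 8).
I: worse on operating cost (58 vs 8).
No option is at least as good as C on every objective and strictly better on one.

Yes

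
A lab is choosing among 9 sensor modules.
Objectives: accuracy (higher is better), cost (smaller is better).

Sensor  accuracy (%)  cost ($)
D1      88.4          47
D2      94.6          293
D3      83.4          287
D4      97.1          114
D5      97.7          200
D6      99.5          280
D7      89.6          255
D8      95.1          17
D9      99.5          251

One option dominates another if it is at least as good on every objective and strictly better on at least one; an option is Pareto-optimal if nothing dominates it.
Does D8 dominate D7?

D8 vs D7: accuracy 95.1≥89.6, cost 17≤255 — D8 is at least as good on every objective with at least one strict improvement.

Yes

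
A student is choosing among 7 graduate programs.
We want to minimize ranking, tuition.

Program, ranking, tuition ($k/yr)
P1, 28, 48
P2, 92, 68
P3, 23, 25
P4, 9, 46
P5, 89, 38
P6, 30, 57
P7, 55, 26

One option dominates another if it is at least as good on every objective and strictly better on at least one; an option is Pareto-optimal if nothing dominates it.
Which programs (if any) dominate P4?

none

P1: worse on ranking (28 vs 9).
P2: worse on ranking (92 vs 9).
P3: worse on ranking (23 vs 9).
P5: worse on ranking (89 vs 9).
P6: worse on ranking (30 vs 9).
P7: worse on ranking (55 vs 9).
No option dominates P4.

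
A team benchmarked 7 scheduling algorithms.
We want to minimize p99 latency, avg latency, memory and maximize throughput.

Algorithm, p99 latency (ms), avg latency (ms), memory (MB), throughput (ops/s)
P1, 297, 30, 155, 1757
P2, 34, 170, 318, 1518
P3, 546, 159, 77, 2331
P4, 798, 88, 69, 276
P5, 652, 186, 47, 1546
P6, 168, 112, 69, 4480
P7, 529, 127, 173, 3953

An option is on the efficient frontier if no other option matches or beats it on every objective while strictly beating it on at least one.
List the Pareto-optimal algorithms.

P1: not dominated (best avg latency).
P2: not dominated (best p99 latency).
P3: dominated by P6 (p99 latency 168≤546, avg latency 112≤159, memory 69≤77, throughput 4480≥2331).
P4: not dominated.
P5: not dominated (best memory).
P6: not dominated (best throughput).
P7: dominated by P6 (p99 latency 168≤529, avg latency 112≤127, memory 69≤173, throughput 4480≥3953).

P1, P2, P4, P5, P6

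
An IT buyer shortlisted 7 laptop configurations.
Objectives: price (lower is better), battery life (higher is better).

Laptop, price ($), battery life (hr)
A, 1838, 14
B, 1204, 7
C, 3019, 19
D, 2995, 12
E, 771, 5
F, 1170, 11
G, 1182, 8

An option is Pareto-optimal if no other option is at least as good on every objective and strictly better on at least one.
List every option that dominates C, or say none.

none

A: worse on battery life (14 vs 19).
B: worse on battery life (7 vs 19).
D: worse on battery life (12 vs 19).
E: worse on battery life (5 vs 19).
F: worse on battery life (11 vs 19).
G: worse on battery life (8 vs 19).
No option dominates C.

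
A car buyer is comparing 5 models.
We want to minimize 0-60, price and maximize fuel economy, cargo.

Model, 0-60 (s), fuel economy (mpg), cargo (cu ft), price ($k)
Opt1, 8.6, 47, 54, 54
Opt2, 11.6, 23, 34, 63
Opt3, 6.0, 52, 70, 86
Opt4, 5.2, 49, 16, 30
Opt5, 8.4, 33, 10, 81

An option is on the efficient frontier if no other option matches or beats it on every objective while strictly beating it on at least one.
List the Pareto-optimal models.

Opt1: not dominated.
Opt2: dominated by Opt1 (0-60 8.6≤11.6, fuel economy 47≥23, cargo 54≥34, price 54≤63).
Opt3: not dominated (best fuel economy).
Opt4: not dominated (best 0-60).
Opt5: dominated by Opt4 (0-60 5.2≤8.4, fuel economy 49≥33, cargo 16≥10, price 30≤81).

Opt1, Opt3, Opt4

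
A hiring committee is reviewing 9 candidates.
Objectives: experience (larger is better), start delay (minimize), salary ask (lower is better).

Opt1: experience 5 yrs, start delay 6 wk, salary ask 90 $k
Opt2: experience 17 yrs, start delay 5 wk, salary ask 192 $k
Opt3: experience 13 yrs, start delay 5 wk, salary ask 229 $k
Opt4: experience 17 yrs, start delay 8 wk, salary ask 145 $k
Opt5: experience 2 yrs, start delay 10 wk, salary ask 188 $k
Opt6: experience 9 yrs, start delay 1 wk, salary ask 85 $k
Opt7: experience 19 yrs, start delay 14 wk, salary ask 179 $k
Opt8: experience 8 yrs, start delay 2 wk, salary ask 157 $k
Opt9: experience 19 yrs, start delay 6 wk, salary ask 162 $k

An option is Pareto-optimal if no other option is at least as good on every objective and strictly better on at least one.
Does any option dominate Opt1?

Opt6 vs Opt1: experience 9≥5, start delay 1≤6, salary ask 85≤90 — Opt6 is at least as good on every objective and strictly better on at least one, so Opt6 dominates Opt1.

Yes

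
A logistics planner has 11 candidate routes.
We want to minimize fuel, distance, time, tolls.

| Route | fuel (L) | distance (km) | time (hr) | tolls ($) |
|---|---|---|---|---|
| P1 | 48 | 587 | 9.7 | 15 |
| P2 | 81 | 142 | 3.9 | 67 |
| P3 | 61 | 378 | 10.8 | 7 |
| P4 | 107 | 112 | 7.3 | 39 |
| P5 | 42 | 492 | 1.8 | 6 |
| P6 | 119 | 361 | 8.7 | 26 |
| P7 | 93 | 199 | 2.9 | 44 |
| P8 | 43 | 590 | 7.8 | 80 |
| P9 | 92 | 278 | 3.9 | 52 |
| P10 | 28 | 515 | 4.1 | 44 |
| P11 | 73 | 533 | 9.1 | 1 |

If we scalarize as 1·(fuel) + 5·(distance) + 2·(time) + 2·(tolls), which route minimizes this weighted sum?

P4

P1: 1·48 + 5·587 + 2·9.7 + 2·15 = 3032.4
P2: 1·81 + 5·142 + 2·3.9 + 2·67 = 932.8
P3: 1·61 + 5·378 + 2·10.8 + 2·7 = 1986.6
P4: 1·107 + 5·112 + 2·7.3 + 2·39 = 759.6
P5: 1·42 + 5·492 + 2·1.8 + 2·6 = 2517.6
P6: 1·119 + 5·361 + 2·8.7 + 2·26 = 1993.4
P7: 1·93 + 5·199 + 2·2.9 + 2·44 = 1181.8
P8: 1·43 + 5·590 + 2·7.8 + 2·80 = 3168.6
P9: 1·92 + 5·278 + 2·3.9 + 2·52 = 1593.8
P10: 1·28 + 5·515 + 2·4.1 + 2·44 = 2699.2
P11: 1·73 + 5·533 + 2·9.1 + 2·1 = 2758.2
Lowest: P4 at 759.6.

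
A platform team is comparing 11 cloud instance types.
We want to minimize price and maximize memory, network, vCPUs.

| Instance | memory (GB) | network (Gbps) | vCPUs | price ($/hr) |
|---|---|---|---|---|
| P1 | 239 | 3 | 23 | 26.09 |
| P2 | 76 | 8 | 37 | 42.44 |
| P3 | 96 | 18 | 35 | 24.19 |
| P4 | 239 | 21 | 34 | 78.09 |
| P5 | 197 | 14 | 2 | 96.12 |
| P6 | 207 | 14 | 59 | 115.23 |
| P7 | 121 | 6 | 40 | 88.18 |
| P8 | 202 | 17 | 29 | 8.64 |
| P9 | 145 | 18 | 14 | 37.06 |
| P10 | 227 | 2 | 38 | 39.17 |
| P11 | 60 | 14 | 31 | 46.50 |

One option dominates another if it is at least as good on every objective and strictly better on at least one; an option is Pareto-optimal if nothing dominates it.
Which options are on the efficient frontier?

P1: not dominated.
P2: not dominated.
P3: not dominated.
P4: not dominated (best network).
P5: dominated by P4 (memory 239≥197, network 21≥14, vCPUs 34≥2, price 78.09≤96.12).
P6: not dominated (best vCPUs).
P7: not dominated.
P8: not dominated (best price).
P9: not dominated.
P10: not dominated.
P11: dominated by P3 (memory 96≥60, network 18≥14, vCPUs 35≥31, price 24.19≤46.50).

P1, P2, P3, P4, P6, P7, P8, P9, P10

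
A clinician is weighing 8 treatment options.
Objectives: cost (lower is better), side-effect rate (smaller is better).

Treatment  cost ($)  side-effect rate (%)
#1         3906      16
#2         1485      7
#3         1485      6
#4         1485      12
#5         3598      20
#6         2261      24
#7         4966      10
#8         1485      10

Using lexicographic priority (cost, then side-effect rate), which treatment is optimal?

First minimize cost: best is 1485, kept {#2, #3, #4, #8}.
Then minimize side-effect rate: best is 6, kept {#3}.

#3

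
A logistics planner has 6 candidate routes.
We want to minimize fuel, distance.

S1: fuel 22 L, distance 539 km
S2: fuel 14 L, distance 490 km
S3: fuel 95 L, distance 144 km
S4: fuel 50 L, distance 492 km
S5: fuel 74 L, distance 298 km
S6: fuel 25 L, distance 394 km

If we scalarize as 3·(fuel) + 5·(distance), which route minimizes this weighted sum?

S1: 3·22 + 5·539 = 2761
S2: 3·14 + 5·490 = 2492
S3: 3·95 + 5·144 = 1005
S4: 3·50 + 5·492 = 2610
S5: 3·74 + 5·298 = 1712
S6: 3·25 + 5·394 = 2045
Lowest: S3 at 1005.

S3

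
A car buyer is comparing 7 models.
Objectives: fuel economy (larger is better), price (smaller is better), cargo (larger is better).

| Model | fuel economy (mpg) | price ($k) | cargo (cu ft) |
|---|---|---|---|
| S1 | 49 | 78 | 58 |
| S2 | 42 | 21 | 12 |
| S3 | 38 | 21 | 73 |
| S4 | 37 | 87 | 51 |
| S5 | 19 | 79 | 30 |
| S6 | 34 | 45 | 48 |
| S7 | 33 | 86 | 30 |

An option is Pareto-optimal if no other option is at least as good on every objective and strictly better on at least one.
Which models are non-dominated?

S1: not dominated (best fuel economy).
S2: not dominated.
S3: not dominated (best cargo).
S4: dominated by S1 (fuel economy 49≥37, price 78≤87, cargo 58≥51).
S5: dominated by S1 (fuel economy 49≥19, price 78≤79, cargo 58≥30).
S6: dominated by S3 (fuel economy 38≥34, price 21≤45, cargo 73≥48).
S7: dominated by S1 (fuel economy 49≥33, price 78≤86, cargo 58≥30).

S1, S2, S3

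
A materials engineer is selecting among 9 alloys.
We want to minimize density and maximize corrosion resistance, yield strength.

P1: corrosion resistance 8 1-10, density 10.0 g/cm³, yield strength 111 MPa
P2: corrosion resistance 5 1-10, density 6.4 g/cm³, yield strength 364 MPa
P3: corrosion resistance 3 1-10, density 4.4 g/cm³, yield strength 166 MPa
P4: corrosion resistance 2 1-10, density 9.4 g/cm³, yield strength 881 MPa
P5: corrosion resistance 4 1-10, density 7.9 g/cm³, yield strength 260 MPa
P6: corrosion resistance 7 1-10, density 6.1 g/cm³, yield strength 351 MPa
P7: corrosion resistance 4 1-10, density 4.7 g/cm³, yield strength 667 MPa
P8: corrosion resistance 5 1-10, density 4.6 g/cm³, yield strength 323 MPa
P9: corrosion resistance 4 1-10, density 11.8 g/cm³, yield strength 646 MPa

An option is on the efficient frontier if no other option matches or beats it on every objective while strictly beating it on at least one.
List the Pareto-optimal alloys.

P1: not dominated (best corrosion resistance).
P2: not dominated.
P3: not dominated (best density).
P4: not dominated (best yield strength).
P5: dominated by P2 (corrosion resistance 5≥4, density 6.4≤7.9, yield strength 364≥260).
P6: not dominated.
P7: not dominated.
P8: not dominated.
P9: dominated by P7 (corrosion resistance 4≥4, density 4.7≤11.8, yield strength 667≥646).

P1, P2, P3, P4, P6, P7, P8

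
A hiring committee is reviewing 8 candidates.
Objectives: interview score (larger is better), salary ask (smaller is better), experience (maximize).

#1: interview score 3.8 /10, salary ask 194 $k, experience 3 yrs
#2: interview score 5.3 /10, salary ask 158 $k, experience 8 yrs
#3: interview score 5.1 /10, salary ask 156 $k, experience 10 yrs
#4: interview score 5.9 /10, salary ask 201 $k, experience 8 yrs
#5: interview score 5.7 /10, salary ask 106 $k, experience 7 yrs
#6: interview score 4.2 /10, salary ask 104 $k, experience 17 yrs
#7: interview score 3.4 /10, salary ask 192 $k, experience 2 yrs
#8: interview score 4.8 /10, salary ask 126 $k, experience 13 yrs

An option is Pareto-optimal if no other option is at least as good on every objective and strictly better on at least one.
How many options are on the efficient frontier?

6

#1: dominated by #2 (interview score 5.3≥3.8, salary ask 158≤194, experience 8≥3).
#2: not dominated.
#3: not dominated.
#4: not dominated (best interview score).
#5: not dominated.
#6: not dominated (best salary ask).
#7: dominated by #2 (interview score 5.3≥3.4, salary ask 158≤192, experience 8≥2).
#8: not dominated.
Pareto-optimal: #2, #3, #4, #5, #6, #8 → 6.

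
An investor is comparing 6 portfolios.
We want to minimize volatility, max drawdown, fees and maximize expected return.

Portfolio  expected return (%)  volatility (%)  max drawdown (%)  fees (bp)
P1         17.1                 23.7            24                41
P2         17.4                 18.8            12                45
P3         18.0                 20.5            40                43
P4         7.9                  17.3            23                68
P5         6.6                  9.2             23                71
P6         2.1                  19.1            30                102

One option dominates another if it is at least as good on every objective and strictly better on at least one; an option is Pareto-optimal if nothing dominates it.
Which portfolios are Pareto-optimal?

P1: not dominated (best fees).
P2: not dominated (best max drawdown).
P3: not dominated (best expected return).
P4: not dominated.
P5: not dominated (best volatility).
P6: dominated by P2 (expected return 17.4≥2.1, volatility 18.8≤19.1, max drawdown 12≤30, fees 45≤102).

P1, P2, P3, P4, P5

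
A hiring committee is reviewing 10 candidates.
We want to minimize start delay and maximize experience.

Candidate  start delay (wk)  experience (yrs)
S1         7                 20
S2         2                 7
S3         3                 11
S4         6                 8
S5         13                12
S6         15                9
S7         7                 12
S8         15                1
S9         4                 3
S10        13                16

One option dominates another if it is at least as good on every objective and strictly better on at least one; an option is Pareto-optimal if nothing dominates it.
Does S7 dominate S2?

No

S7 vs S2: S7 is worse on start delay (7 vs 2), so it does not dominate S2.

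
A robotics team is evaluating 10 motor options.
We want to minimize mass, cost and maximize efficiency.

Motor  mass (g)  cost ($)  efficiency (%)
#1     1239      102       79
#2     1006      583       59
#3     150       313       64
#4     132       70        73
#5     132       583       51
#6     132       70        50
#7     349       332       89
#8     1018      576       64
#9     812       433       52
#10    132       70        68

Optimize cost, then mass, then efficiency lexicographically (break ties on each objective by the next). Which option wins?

#4

First minimize cost: best is 70, kept {#4, #6, #10}.
Then minimize mass: best is 132, kept {#4, #6, #10}.
Then maximize efficiency: best is 73, kept {#4}.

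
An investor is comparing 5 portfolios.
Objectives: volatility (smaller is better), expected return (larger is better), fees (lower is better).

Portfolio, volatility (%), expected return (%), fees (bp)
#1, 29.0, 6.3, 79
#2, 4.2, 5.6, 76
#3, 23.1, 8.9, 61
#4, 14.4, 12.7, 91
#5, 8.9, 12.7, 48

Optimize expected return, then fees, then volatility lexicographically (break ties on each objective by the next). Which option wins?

#5

First maximize expected return: best is 12.7, kept {#4, #5}.
Then minimize fees: best is 48, kept {#5}.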